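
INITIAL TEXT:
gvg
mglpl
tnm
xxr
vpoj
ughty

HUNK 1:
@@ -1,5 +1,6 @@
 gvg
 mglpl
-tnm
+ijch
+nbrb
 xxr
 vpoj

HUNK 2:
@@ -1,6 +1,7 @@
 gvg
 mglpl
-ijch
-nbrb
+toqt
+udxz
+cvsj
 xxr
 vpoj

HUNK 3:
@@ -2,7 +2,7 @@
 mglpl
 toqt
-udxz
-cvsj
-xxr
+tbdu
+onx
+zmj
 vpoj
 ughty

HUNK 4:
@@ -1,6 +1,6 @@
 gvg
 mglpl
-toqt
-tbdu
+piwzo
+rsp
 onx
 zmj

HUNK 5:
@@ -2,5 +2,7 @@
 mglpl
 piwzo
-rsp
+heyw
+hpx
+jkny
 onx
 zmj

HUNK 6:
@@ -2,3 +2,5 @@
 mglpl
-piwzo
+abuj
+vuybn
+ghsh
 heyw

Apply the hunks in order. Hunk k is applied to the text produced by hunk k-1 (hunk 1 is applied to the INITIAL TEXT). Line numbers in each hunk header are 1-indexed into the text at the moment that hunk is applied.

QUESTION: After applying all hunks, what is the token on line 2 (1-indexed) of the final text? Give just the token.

Hunk 1: at line 1 remove [tnm] add [ijch,nbrb] -> 7 lines: gvg mglpl ijch nbrb xxr vpoj ughty
Hunk 2: at line 1 remove [ijch,nbrb] add [toqt,udxz,cvsj] -> 8 lines: gvg mglpl toqt udxz cvsj xxr vpoj ughty
Hunk 3: at line 2 remove [udxz,cvsj,xxr] add [tbdu,onx,zmj] -> 8 lines: gvg mglpl toqt tbdu onx zmj vpoj ughty
Hunk 4: at line 1 remove [toqt,tbdu] add [piwzo,rsp] -> 8 lines: gvg mglpl piwzo rsp onx zmj vpoj ughty
Hunk 5: at line 2 remove [rsp] add [heyw,hpx,jkny] -> 10 lines: gvg mglpl piwzo heyw hpx jkny onx zmj vpoj ughty
Hunk 6: at line 2 remove [piwzo] add [abuj,vuybn,ghsh] -> 12 lines: gvg mglpl abuj vuybn ghsh heyw hpx jkny onx zmj vpoj ughty
Final line 2: mglpl

Answer: mglpl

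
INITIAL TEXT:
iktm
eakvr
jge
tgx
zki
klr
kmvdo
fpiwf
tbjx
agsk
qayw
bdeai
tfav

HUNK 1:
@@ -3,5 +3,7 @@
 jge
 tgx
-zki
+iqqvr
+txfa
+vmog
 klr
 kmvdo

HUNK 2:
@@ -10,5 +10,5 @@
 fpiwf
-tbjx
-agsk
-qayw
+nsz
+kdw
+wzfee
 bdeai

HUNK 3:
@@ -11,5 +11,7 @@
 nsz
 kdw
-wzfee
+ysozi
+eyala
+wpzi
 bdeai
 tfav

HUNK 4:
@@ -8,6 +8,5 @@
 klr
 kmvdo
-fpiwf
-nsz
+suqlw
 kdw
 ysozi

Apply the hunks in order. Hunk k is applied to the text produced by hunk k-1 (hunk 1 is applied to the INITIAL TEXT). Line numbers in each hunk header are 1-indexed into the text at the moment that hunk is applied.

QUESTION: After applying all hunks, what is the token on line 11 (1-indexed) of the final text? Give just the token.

Hunk 1: at line 3 remove [zki] add [iqqvr,txfa,vmog] -> 15 lines: iktm eakvr jge tgx iqqvr txfa vmog klr kmvdo fpiwf tbjx agsk qayw bdeai tfav
Hunk 2: at line 10 remove [tbjx,agsk,qayw] add [nsz,kdw,wzfee] -> 15 lines: iktm eakvr jge tgx iqqvr txfa vmog klr kmvdo fpiwf nsz kdw wzfee bdeai tfav
Hunk 3: at line 11 remove [wzfee] add [ysozi,eyala,wpzi] -> 17 lines: iktm eakvr jge tgx iqqvr txfa vmog klr kmvdo fpiwf nsz kdw ysozi eyala wpzi bdeai tfav
Hunk 4: at line 8 remove [fpiwf,nsz] add [suqlw] -> 16 lines: iktm eakvr jge tgx iqqvr txfa vmog klr kmvdo suqlw kdw ysozi eyala wpzi bdeai tfav
Final line 11: kdw

Answer: kdw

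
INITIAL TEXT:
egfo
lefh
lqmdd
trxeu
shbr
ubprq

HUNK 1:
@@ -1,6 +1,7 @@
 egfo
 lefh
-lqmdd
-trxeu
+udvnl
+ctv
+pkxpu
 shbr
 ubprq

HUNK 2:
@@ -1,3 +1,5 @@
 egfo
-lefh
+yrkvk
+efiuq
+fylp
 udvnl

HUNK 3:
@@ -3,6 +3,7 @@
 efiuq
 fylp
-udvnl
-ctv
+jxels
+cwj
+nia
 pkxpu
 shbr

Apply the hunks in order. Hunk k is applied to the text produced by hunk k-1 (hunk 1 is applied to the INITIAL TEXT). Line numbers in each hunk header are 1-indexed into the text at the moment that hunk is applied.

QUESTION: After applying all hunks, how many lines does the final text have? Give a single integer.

Answer: 10

Derivation:
Hunk 1: at line 1 remove [lqmdd,trxeu] add [udvnl,ctv,pkxpu] -> 7 lines: egfo lefh udvnl ctv pkxpu shbr ubprq
Hunk 2: at line 1 remove [lefh] add [yrkvk,efiuq,fylp] -> 9 lines: egfo yrkvk efiuq fylp udvnl ctv pkxpu shbr ubprq
Hunk 3: at line 3 remove [udvnl,ctv] add [jxels,cwj,nia] -> 10 lines: egfo yrkvk efiuq fylp jxels cwj nia pkxpu shbr ubprq
Final line count: 10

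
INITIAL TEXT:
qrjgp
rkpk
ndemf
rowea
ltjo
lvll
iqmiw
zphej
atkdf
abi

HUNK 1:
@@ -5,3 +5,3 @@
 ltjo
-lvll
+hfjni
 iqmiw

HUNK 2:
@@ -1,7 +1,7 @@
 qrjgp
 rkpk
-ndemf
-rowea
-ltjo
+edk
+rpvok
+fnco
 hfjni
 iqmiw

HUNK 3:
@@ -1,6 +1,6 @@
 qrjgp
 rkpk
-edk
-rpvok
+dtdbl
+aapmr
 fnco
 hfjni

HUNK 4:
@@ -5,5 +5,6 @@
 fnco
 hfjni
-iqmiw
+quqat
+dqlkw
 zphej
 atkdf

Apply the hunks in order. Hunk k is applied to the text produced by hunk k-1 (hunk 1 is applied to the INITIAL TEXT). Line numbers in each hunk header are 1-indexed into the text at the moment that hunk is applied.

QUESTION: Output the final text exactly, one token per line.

Hunk 1: at line 5 remove [lvll] add [hfjni] -> 10 lines: qrjgp rkpk ndemf rowea ltjo hfjni iqmiw zphej atkdf abi
Hunk 2: at line 1 remove [ndemf,rowea,ltjo] add [edk,rpvok,fnco] -> 10 lines: qrjgp rkpk edk rpvok fnco hfjni iqmiw zphej atkdf abi
Hunk 3: at line 1 remove [edk,rpvok] add [dtdbl,aapmr] -> 10 lines: qrjgp rkpk dtdbl aapmr fnco hfjni iqmiw zphej atkdf abi
Hunk 4: at line 5 remove [iqmiw] add [quqat,dqlkw] -> 11 lines: qrjgp rkpk dtdbl aapmr fnco hfjni quqat dqlkw zphej atkdf abi

Answer: qrjgp
rkpk
dtdbl
aapmr
fnco
hfjni
quqat
dqlkw
zphej
atkdf
abi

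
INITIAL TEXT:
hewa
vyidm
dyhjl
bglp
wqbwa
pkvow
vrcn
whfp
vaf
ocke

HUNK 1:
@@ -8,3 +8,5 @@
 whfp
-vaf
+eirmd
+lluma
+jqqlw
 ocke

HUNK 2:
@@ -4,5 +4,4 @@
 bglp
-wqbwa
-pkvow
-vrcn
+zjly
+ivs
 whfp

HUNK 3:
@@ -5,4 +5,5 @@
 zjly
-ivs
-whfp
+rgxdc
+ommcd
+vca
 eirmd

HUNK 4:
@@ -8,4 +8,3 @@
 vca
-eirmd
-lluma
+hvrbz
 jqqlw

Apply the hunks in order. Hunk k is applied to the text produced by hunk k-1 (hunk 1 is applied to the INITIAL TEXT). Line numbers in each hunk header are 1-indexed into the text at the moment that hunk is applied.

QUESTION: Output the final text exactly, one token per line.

Answer: hewa
vyidm
dyhjl
bglp
zjly
rgxdc
ommcd
vca
hvrbz
jqqlw
ocke

Derivation:
Hunk 1: at line 8 remove [vaf] add [eirmd,lluma,jqqlw] -> 12 lines: hewa vyidm dyhjl bglp wqbwa pkvow vrcn whfp eirmd lluma jqqlw ocke
Hunk 2: at line 4 remove [wqbwa,pkvow,vrcn] add [zjly,ivs] -> 11 lines: hewa vyidm dyhjl bglp zjly ivs whfp eirmd lluma jqqlw ocke
Hunk 3: at line 5 remove [ivs,whfp] add [rgxdc,ommcd,vca] -> 12 lines: hewa vyidm dyhjl bglp zjly rgxdc ommcd vca eirmd lluma jqqlw ocke
Hunk 4: at line 8 remove [eirmd,lluma] add [hvrbz] -> 11 lines: hewa vyidm dyhjl bglp zjly rgxdc ommcd vca hvrbz jqqlw ocke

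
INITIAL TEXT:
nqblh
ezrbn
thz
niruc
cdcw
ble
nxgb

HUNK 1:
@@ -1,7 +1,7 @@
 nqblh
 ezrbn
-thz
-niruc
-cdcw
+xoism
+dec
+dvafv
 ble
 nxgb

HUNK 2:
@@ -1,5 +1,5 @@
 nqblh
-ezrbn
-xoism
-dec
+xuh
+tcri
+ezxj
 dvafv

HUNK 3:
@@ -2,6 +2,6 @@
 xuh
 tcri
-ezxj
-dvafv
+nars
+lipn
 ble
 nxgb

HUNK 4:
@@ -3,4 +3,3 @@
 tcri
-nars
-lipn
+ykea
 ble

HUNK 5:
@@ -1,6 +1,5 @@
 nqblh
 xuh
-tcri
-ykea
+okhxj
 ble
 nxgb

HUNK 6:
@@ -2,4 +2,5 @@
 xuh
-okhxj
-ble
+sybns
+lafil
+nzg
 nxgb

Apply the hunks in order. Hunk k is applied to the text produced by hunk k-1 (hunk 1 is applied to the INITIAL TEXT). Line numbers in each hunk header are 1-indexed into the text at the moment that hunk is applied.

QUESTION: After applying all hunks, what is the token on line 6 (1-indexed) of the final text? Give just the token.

Hunk 1: at line 1 remove [thz,niruc,cdcw] add [xoism,dec,dvafv] -> 7 lines: nqblh ezrbn xoism dec dvafv ble nxgb
Hunk 2: at line 1 remove [ezrbn,xoism,dec] add [xuh,tcri,ezxj] -> 7 lines: nqblh xuh tcri ezxj dvafv ble nxgb
Hunk 3: at line 2 remove [ezxj,dvafv] add [nars,lipn] -> 7 lines: nqblh xuh tcri nars lipn ble nxgb
Hunk 4: at line 3 remove [nars,lipn] add [ykea] -> 6 lines: nqblh xuh tcri ykea ble nxgb
Hunk 5: at line 1 remove [tcri,ykea] add [okhxj] -> 5 lines: nqblh xuh okhxj ble nxgb
Hunk 6: at line 2 remove [okhxj,ble] add [sybns,lafil,nzg] -> 6 lines: nqblh xuh sybns lafil nzg nxgb
Final line 6: nxgb

Answer: nxgb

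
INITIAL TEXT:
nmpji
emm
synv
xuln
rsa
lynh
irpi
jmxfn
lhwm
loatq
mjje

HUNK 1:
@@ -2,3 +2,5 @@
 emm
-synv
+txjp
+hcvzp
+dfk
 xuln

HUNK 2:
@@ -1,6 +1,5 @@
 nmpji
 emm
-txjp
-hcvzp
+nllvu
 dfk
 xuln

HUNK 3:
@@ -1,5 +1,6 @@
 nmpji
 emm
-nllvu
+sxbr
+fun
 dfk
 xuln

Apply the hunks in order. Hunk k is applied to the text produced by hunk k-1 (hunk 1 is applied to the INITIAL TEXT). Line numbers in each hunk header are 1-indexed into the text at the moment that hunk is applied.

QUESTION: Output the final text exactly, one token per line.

Hunk 1: at line 2 remove [synv] add [txjp,hcvzp,dfk] -> 13 lines: nmpji emm txjp hcvzp dfk xuln rsa lynh irpi jmxfn lhwm loatq mjje
Hunk 2: at line 1 remove [txjp,hcvzp] add [nllvu] -> 12 lines: nmpji emm nllvu dfk xuln rsa lynh irpi jmxfn lhwm loatq mjje
Hunk 3: at line 1 remove [nllvu] add [sxbr,fun] -> 13 lines: nmpji emm sxbr fun dfk xuln rsa lynh irpi jmxfn lhwm loatq mjje

Answer: nmpji
emm
sxbr
fun
dfk
xuln
rsa
lynh
irpi
jmxfn
lhwm
loatq
mjje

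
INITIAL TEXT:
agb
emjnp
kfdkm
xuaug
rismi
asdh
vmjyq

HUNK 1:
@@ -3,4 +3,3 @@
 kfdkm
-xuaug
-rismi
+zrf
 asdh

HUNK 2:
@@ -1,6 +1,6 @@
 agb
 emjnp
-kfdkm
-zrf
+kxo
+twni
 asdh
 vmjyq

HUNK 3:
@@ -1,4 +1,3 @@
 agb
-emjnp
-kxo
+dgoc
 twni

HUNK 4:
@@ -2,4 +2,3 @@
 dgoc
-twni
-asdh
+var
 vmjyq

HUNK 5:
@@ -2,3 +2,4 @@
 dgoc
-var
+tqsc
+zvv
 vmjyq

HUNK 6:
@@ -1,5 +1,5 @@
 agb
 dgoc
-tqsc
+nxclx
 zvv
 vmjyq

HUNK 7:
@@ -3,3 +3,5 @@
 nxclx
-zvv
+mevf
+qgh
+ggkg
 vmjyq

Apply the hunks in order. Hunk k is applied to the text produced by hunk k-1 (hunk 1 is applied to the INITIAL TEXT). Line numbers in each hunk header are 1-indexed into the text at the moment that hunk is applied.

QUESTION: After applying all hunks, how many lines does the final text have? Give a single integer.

Hunk 1: at line 3 remove [xuaug,rismi] add [zrf] -> 6 lines: agb emjnp kfdkm zrf asdh vmjyq
Hunk 2: at line 1 remove [kfdkm,zrf] add [kxo,twni] -> 6 lines: agb emjnp kxo twni asdh vmjyq
Hunk 3: at line 1 remove [emjnp,kxo] add [dgoc] -> 5 lines: agb dgoc twni asdh vmjyq
Hunk 4: at line 2 remove [twni,asdh] add [var] -> 4 lines: agb dgoc var vmjyq
Hunk 5: at line 2 remove [var] add [tqsc,zvv] -> 5 lines: agb dgoc tqsc zvv vmjyq
Hunk 6: at line 1 remove [tqsc] add [nxclx] -> 5 lines: agb dgoc nxclx zvv vmjyq
Hunk 7: at line 3 remove [zvv] add [mevf,qgh,ggkg] -> 7 lines: agb dgoc nxclx mevf qgh ggkg vmjyq
Final line count: 7

Answer: 7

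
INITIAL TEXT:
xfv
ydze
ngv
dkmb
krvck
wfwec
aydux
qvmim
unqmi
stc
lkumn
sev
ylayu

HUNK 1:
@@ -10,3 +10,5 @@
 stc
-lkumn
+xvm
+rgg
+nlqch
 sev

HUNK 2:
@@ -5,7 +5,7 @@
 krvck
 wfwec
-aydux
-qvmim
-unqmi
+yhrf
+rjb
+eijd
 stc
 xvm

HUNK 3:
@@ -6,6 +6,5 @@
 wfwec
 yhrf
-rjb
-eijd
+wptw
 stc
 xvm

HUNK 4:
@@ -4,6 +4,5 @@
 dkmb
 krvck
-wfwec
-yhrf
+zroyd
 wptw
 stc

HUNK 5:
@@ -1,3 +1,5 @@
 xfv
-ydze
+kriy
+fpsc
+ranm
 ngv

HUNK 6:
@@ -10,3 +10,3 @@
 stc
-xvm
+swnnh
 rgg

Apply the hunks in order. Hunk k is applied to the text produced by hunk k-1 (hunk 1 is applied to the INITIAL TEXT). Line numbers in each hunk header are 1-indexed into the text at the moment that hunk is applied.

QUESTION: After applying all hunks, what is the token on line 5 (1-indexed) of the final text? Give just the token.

Hunk 1: at line 10 remove [lkumn] add [xvm,rgg,nlqch] -> 15 lines: xfv ydze ngv dkmb krvck wfwec aydux qvmim unqmi stc xvm rgg nlqch sev ylayu
Hunk 2: at line 5 remove [aydux,qvmim,unqmi] add [yhrf,rjb,eijd] -> 15 lines: xfv ydze ngv dkmb krvck wfwec yhrf rjb eijd stc xvm rgg nlqch sev ylayu
Hunk 3: at line 6 remove [rjb,eijd] add [wptw] -> 14 lines: xfv ydze ngv dkmb krvck wfwec yhrf wptw stc xvm rgg nlqch sev ylayu
Hunk 4: at line 4 remove [wfwec,yhrf] add [zroyd] -> 13 lines: xfv ydze ngv dkmb krvck zroyd wptw stc xvm rgg nlqch sev ylayu
Hunk 5: at line 1 remove [ydze] add [kriy,fpsc,ranm] -> 15 lines: xfv kriy fpsc ranm ngv dkmb krvck zroyd wptw stc xvm rgg nlqch sev ylayu
Hunk 6: at line 10 remove [xvm] add [swnnh] -> 15 lines: xfv kriy fpsc ranm ngv dkmb krvck zroyd wptw stc swnnh rgg nlqch sev ylayu
Final line 5: ngv

Answer: ngv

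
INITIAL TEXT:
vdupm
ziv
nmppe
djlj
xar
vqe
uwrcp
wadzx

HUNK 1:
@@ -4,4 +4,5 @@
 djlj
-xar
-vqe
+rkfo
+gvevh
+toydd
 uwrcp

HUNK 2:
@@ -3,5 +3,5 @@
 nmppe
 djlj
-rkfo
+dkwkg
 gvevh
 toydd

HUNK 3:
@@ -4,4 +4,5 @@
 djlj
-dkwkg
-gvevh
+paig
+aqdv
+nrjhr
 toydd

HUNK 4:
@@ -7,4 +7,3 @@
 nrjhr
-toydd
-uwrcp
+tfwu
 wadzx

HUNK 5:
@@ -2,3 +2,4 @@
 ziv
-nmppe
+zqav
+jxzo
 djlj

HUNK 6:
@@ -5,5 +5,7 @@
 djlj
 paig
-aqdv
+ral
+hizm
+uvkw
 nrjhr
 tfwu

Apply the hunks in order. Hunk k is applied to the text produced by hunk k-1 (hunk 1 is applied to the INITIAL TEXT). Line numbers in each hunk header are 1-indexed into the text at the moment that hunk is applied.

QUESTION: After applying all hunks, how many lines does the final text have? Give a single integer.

Answer: 12

Derivation:
Hunk 1: at line 4 remove [xar,vqe] add [rkfo,gvevh,toydd] -> 9 lines: vdupm ziv nmppe djlj rkfo gvevh toydd uwrcp wadzx
Hunk 2: at line 3 remove [rkfo] add [dkwkg] -> 9 lines: vdupm ziv nmppe djlj dkwkg gvevh toydd uwrcp wadzx
Hunk 3: at line 4 remove [dkwkg,gvevh] add [paig,aqdv,nrjhr] -> 10 lines: vdupm ziv nmppe djlj paig aqdv nrjhr toydd uwrcp wadzx
Hunk 4: at line 7 remove [toydd,uwrcp] add [tfwu] -> 9 lines: vdupm ziv nmppe djlj paig aqdv nrjhr tfwu wadzx
Hunk 5: at line 2 remove [nmppe] add [zqav,jxzo] -> 10 lines: vdupm ziv zqav jxzo djlj paig aqdv nrjhr tfwu wadzx
Hunk 6: at line 5 remove [aqdv] add [ral,hizm,uvkw] -> 12 lines: vdupm ziv zqav jxzo djlj paig ral hizm uvkw nrjhr tfwu wadzx
Final line count: 12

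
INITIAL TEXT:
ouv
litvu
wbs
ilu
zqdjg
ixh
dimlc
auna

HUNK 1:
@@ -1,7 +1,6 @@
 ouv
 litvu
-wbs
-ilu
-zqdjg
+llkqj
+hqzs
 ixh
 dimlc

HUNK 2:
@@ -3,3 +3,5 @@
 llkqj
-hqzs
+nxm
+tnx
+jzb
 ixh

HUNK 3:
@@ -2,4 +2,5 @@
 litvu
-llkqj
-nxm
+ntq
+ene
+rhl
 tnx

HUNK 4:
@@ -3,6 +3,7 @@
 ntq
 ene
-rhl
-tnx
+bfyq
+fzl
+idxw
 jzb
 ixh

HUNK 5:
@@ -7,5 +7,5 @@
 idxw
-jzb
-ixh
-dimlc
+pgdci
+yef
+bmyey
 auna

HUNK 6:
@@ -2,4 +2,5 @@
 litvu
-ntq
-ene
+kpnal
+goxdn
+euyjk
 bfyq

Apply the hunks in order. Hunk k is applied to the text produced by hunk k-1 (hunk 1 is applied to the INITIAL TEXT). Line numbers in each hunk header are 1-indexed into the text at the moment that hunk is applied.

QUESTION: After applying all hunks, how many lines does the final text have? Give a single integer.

Hunk 1: at line 1 remove [wbs,ilu,zqdjg] add [llkqj,hqzs] -> 7 lines: ouv litvu llkqj hqzs ixh dimlc auna
Hunk 2: at line 3 remove [hqzs] add [nxm,tnx,jzb] -> 9 lines: ouv litvu llkqj nxm tnx jzb ixh dimlc auna
Hunk 3: at line 2 remove [llkqj,nxm] add [ntq,ene,rhl] -> 10 lines: ouv litvu ntq ene rhl tnx jzb ixh dimlc auna
Hunk 4: at line 3 remove [rhl,tnx] add [bfyq,fzl,idxw] -> 11 lines: ouv litvu ntq ene bfyq fzl idxw jzb ixh dimlc auna
Hunk 5: at line 7 remove [jzb,ixh,dimlc] add [pgdci,yef,bmyey] -> 11 lines: ouv litvu ntq ene bfyq fzl idxw pgdci yef bmyey auna
Hunk 6: at line 2 remove [ntq,ene] add [kpnal,goxdn,euyjk] -> 12 lines: ouv litvu kpnal goxdn euyjk bfyq fzl idxw pgdci yef bmyey auna
Final line count: 12

Answer: 12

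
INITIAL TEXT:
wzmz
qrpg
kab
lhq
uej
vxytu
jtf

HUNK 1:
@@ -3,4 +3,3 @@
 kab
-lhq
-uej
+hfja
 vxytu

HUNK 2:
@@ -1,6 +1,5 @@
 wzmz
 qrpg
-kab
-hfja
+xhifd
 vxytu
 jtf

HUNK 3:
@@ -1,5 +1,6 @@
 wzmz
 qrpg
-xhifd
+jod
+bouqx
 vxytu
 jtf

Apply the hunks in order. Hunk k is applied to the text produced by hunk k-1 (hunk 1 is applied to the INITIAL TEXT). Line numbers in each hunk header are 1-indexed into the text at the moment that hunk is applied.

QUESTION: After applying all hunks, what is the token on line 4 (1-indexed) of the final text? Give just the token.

Answer: bouqx

Derivation:
Hunk 1: at line 3 remove [lhq,uej] add [hfja] -> 6 lines: wzmz qrpg kab hfja vxytu jtf
Hunk 2: at line 1 remove [kab,hfja] add [xhifd] -> 5 lines: wzmz qrpg xhifd vxytu jtf
Hunk 3: at line 1 remove [xhifd] add [jod,bouqx] -> 6 lines: wzmz qrpg jod bouqx vxytu jtf
Final line 4: bouqx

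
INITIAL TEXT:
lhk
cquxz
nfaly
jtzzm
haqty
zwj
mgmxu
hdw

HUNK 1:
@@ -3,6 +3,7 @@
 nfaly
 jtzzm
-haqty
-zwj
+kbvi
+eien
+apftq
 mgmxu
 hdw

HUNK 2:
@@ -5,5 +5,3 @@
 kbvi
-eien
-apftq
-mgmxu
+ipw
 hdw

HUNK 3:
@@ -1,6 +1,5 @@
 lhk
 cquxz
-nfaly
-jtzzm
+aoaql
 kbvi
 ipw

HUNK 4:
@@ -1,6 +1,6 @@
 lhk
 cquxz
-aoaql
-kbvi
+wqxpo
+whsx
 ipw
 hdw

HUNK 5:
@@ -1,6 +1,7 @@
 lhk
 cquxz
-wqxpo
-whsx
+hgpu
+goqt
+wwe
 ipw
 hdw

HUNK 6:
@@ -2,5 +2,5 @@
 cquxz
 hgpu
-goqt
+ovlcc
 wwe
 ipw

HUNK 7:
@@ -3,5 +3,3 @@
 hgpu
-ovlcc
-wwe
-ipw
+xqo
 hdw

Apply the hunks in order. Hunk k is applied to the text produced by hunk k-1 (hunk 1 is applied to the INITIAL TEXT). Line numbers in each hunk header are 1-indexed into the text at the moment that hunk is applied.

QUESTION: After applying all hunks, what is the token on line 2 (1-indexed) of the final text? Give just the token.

Answer: cquxz

Derivation:
Hunk 1: at line 3 remove [haqty,zwj] add [kbvi,eien,apftq] -> 9 lines: lhk cquxz nfaly jtzzm kbvi eien apftq mgmxu hdw
Hunk 2: at line 5 remove [eien,apftq,mgmxu] add [ipw] -> 7 lines: lhk cquxz nfaly jtzzm kbvi ipw hdw
Hunk 3: at line 1 remove [nfaly,jtzzm] add [aoaql] -> 6 lines: lhk cquxz aoaql kbvi ipw hdw
Hunk 4: at line 1 remove [aoaql,kbvi] add [wqxpo,whsx] -> 6 lines: lhk cquxz wqxpo whsx ipw hdw
Hunk 5: at line 1 remove [wqxpo,whsx] add [hgpu,goqt,wwe] -> 7 lines: lhk cquxz hgpu goqt wwe ipw hdw
Hunk 6: at line 2 remove [goqt] add [ovlcc] -> 7 lines: lhk cquxz hgpu ovlcc wwe ipw hdw
Hunk 7: at line 3 remove [ovlcc,wwe,ipw] add [xqo] -> 5 lines: lhk cquxz hgpu xqo hdw
Final line 2: cquxz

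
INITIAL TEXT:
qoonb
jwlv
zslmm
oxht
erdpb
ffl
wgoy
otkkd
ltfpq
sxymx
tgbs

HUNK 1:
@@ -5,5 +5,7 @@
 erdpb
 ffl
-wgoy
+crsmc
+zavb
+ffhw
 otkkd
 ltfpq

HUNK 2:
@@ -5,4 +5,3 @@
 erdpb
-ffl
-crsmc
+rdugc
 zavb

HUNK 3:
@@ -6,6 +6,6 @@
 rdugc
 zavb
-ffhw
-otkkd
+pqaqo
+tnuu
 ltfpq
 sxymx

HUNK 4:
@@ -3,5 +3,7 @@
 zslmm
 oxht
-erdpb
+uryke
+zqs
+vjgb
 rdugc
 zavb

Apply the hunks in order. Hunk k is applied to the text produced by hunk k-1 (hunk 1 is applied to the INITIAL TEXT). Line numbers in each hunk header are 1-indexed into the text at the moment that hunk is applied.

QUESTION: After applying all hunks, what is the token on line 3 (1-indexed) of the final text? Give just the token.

Hunk 1: at line 5 remove [wgoy] add [crsmc,zavb,ffhw] -> 13 lines: qoonb jwlv zslmm oxht erdpb ffl crsmc zavb ffhw otkkd ltfpq sxymx tgbs
Hunk 2: at line 5 remove [ffl,crsmc] add [rdugc] -> 12 lines: qoonb jwlv zslmm oxht erdpb rdugc zavb ffhw otkkd ltfpq sxymx tgbs
Hunk 3: at line 6 remove [ffhw,otkkd] add [pqaqo,tnuu] -> 12 lines: qoonb jwlv zslmm oxht erdpb rdugc zavb pqaqo tnuu ltfpq sxymx tgbs
Hunk 4: at line 3 remove [erdpb] add [uryke,zqs,vjgb] -> 14 lines: qoonb jwlv zslmm oxht uryke zqs vjgb rdugc zavb pqaqo tnuu ltfpq sxymx tgbs
Final line 3: zslmm

Answer: zslmm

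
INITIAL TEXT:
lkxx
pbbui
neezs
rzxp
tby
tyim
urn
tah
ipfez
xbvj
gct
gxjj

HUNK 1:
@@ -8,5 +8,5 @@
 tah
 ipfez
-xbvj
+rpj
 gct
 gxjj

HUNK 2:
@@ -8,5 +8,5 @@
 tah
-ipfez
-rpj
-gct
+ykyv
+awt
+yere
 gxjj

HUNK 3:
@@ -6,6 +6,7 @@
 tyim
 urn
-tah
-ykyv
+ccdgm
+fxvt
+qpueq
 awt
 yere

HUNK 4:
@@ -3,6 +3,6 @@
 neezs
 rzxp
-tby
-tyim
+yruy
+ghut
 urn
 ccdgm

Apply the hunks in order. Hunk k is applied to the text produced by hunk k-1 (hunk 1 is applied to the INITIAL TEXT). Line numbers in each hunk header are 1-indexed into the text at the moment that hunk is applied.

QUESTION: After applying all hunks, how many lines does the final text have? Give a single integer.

Answer: 13

Derivation:
Hunk 1: at line 8 remove [xbvj] add [rpj] -> 12 lines: lkxx pbbui neezs rzxp tby tyim urn tah ipfez rpj gct gxjj
Hunk 2: at line 8 remove [ipfez,rpj,gct] add [ykyv,awt,yere] -> 12 lines: lkxx pbbui neezs rzxp tby tyim urn tah ykyv awt yere gxjj
Hunk 3: at line 6 remove [tah,ykyv] add [ccdgm,fxvt,qpueq] -> 13 lines: lkxx pbbui neezs rzxp tby tyim urn ccdgm fxvt qpueq awt yere gxjj
Hunk 4: at line 3 remove [tby,tyim] add [yruy,ghut] -> 13 lines: lkxx pbbui neezs rzxp yruy ghut urn ccdgm fxvt qpueq awt yere gxjj
Final line count: 13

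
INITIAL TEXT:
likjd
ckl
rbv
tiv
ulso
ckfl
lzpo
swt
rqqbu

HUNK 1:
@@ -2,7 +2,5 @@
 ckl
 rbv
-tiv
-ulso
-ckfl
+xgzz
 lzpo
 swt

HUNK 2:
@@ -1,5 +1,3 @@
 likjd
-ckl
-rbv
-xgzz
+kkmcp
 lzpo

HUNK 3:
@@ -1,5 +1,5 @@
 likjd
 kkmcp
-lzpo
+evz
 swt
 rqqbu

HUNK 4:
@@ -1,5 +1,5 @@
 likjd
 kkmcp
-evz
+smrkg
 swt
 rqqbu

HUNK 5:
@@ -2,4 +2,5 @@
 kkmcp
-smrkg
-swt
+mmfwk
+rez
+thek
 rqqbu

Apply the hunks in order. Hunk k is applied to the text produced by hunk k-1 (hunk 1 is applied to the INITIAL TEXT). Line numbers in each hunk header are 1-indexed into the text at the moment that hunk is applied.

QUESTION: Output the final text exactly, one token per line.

Hunk 1: at line 2 remove [tiv,ulso,ckfl] add [xgzz] -> 7 lines: likjd ckl rbv xgzz lzpo swt rqqbu
Hunk 2: at line 1 remove [ckl,rbv,xgzz] add [kkmcp] -> 5 lines: likjd kkmcp lzpo swt rqqbu
Hunk 3: at line 1 remove [lzpo] add [evz] -> 5 lines: likjd kkmcp evz swt rqqbu
Hunk 4: at line 1 remove [evz] add [smrkg] -> 5 lines: likjd kkmcp smrkg swt rqqbu
Hunk 5: at line 2 remove [smrkg,swt] add [mmfwk,rez,thek] -> 6 lines: likjd kkmcp mmfwk rez thek rqqbu

Answer: likjd
kkmcp
mmfwk
rez
thek
rqqbu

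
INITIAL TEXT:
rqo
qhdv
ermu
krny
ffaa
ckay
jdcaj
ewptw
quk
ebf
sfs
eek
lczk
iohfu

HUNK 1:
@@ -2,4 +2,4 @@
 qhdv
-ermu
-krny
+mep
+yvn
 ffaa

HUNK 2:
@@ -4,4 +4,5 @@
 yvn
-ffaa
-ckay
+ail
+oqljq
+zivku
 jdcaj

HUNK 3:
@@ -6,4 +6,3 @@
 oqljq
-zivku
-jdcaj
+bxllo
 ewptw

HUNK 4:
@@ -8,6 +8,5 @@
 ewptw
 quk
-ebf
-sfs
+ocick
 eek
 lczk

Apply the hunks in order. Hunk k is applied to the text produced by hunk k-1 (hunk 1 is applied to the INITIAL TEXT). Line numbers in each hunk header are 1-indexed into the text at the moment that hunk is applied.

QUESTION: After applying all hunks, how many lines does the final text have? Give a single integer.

Answer: 13

Derivation:
Hunk 1: at line 2 remove [ermu,krny] add [mep,yvn] -> 14 lines: rqo qhdv mep yvn ffaa ckay jdcaj ewptw quk ebf sfs eek lczk iohfu
Hunk 2: at line 4 remove [ffaa,ckay] add [ail,oqljq,zivku] -> 15 lines: rqo qhdv mep yvn ail oqljq zivku jdcaj ewptw quk ebf sfs eek lczk iohfu
Hunk 3: at line 6 remove [zivku,jdcaj] add [bxllo] -> 14 lines: rqo qhdv mep yvn ail oqljq bxllo ewptw quk ebf sfs eek lczk iohfu
Hunk 4: at line 8 remove [ebf,sfs] add [ocick] -> 13 lines: rqo qhdv mep yvn ail oqljq bxllo ewptw quk ocick eek lczk iohfu
Final line count: 13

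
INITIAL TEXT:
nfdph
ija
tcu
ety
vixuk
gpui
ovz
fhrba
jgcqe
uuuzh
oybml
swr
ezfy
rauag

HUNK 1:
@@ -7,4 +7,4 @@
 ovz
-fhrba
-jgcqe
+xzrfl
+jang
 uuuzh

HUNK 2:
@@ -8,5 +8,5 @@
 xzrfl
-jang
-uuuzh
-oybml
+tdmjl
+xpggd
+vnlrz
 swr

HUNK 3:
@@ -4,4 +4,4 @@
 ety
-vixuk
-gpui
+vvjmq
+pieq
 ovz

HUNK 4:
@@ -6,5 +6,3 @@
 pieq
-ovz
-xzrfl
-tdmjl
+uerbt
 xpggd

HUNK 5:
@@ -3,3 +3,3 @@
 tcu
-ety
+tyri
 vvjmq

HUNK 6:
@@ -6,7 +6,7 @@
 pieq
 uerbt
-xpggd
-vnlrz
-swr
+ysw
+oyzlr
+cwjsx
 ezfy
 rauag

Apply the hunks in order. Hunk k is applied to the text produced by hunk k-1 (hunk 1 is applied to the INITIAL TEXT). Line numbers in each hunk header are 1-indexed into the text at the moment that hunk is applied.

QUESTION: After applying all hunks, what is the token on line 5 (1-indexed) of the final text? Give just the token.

Hunk 1: at line 7 remove [fhrba,jgcqe] add [xzrfl,jang] -> 14 lines: nfdph ija tcu ety vixuk gpui ovz xzrfl jang uuuzh oybml swr ezfy rauag
Hunk 2: at line 8 remove [jang,uuuzh,oybml] add [tdmjl,xpggd,vnlrz] -> 14 lines: nfdph ija tcu ety vixuk gpui ovz xzrfl tdmjl xpggd vnlrz swr ezfy rauag
Hunk 3: at line 4 remove [vixuk,gpui] add [vvjmq,pieq] -> 14 lines: nfdph ija tcu ety vvjmq pieq ovz xzrfl tdmjl xpggd vnlrz swr ezfy rauag
Hunk 4: at line 6 remove [ovz,xzrfl,tdmjl] add [uerbt] -> 12 lines: nfdph ija tcu ety vvjmq pieq uerbt xpggd vnlrz swr ezfy rauag
Hunk 5: at line 3 remove [ety] add [tyri] -> 12 lines: nfdph ija tcu tyri vvjmq pieq uerbt xpggd vnlrz swr ezfy rauag
Hunk 6: at line 6 remove [xpggd,vnlrz,swr] add [ysw,oyzlr,cwjsx] -> 12 lines: nfdph ija tcu tyri vvjmq pieq uerbt ysw oyzlr cwjsx ezfy rauag
Final line 5: vvjmq

Answer: vvjmq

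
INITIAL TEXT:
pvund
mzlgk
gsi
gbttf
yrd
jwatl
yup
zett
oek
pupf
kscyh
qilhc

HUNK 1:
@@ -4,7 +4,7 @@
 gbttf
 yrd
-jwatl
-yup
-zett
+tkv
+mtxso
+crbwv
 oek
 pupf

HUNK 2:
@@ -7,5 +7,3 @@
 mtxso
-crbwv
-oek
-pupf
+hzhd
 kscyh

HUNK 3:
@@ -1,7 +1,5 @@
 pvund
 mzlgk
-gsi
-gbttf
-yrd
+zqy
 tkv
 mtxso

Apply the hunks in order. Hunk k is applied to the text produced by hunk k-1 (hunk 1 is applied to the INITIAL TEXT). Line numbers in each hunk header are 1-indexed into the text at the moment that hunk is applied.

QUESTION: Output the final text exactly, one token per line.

Hunk 1: at line 4 remove [jwatl,yup,zett] add [tkv,mtxso,crbwv] -> 12 lines: pvund mzlgk gsi gbttf yrd tkv mtxso crbwv oek pupf kscyh qilhc
Hunk 2: at line 7 remove [crbwv,oek,pupf] add [hzhd] -> 10 lines: pvund mzlgk gsi gbttf yrd tkv mtxso hzhd kscyh qilhc
Hunk 3: at line 1 remove [gsi,gbttf,yrd] add [zqy] -> 8 lines: pvund mzlgk zqy tkv mtxso hzhd kscyh qilhc

Answer: pvund
mzlgk
zqy
tkv
mtxso
hzhd
kscyh
qilhc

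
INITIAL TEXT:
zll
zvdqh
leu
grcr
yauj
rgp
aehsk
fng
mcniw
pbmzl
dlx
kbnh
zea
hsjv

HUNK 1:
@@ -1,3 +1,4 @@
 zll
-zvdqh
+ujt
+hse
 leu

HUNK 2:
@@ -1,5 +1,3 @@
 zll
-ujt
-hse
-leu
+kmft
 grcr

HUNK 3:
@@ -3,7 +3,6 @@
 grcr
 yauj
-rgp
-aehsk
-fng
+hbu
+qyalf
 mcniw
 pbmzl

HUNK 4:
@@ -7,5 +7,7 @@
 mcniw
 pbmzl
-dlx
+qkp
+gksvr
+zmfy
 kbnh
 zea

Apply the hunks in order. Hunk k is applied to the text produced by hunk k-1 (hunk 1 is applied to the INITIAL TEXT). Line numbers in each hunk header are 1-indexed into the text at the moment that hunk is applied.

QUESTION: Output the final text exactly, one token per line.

Answer: zll
kmft
grcr
yauj
hbu
qyalf
mcniw
pbmzl
qkp
gksvr
zmfy
kbnh
zea
hsjv

Derivation:
Hunk 1: at line 1 remove [zvdqh] add [ujt,hse] -> 15 lines: zll ujt hse leu grcr yauj rgp aehsk fng mcniw pbmzl dlx kbnh zea hsjv
Hunk 2: at line 1 remove [ujt,hse,leu] add [kmft] -> 13 lines: zll kmft grcr yauj rgp aehsk fng mcniw pbmzl dlx kbnh zea hsjv
Hunk 3: at line 3 remove [rgp,aehsk,fng] add [hbu,qyalf] -> 12 lines: zll kmft grcr yauj hbu qyalf mcniw pbmzl dlx kbnh zea hsjv
Hunk 4: at line 7 remove [dlx] add [qkp,gksvr,zmfy] -> 14 lines: zll kmft grcr yauj hbu qyalf mcniw pbmzl qkp gksvr zmfy kbnh zea hsjv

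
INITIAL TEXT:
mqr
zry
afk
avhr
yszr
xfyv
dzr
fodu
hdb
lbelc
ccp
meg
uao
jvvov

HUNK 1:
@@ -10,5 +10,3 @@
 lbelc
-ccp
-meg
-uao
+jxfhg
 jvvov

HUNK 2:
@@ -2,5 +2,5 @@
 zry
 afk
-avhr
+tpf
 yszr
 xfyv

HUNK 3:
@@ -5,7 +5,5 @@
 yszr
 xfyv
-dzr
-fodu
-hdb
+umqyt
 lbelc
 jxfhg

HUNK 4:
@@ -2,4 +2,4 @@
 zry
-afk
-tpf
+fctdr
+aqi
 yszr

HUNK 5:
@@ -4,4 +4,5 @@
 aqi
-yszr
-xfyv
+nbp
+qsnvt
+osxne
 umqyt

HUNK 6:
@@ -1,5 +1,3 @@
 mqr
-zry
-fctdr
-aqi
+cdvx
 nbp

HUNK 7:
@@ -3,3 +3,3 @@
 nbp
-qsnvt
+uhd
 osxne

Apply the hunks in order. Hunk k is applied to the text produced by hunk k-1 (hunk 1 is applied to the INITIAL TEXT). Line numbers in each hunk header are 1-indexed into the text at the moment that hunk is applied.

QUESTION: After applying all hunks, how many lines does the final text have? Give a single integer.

Answer: 9

Derivation:
Hunk 1: at line 10 remove [ccp,meg,uao] add [jxfhg] -> 12 lines: mqr zry afk avhr yszr xfyv dzr fodu hdb lbelc jxfhg jvvov
Hunk 2: at line 2 remove [avhr] add [tpf] -> 12 lines: mqr zry afk tpf yszr xfyv dzr fodu hdb lbelc jxfhg jvvov
Hunk 3: at line 5 remove [dzr,fodu,hdb] add [umqyt] -> 10 lines: mqr zry afk tpf yszr xfyv umqyt lbelc jxfhg jvvov
Hunk 4: at line 2 remove [afk,tpf] add [fctdr,aqi] -> 10 lines: mqr zry fctdr aqi yszr xfyv umqyt lbelc jxfhg jvvov
Hunk 5: at line 4 remove [yszr,xfyv] add [nbp,qsnvt,osxne] -> 11 lines: mqr zry fctdr aqi nbp qsnvt osxne umqyt lbelc jxfhg jvvov
Hunk 6: at line 1 remove [zry,fctdr,aqi] add [cdvx] -> 9 lines: mqr cdvx nbp qsnvt osxne umqyt lbelc jxfhg jvvov
Hunk 7: at line 3 remove [qsnvt] add [uhd] -> 9 lines: mqr cdvx nbp uhd osxne umqyt lbelc jxfhg jvvov
Final line count: 9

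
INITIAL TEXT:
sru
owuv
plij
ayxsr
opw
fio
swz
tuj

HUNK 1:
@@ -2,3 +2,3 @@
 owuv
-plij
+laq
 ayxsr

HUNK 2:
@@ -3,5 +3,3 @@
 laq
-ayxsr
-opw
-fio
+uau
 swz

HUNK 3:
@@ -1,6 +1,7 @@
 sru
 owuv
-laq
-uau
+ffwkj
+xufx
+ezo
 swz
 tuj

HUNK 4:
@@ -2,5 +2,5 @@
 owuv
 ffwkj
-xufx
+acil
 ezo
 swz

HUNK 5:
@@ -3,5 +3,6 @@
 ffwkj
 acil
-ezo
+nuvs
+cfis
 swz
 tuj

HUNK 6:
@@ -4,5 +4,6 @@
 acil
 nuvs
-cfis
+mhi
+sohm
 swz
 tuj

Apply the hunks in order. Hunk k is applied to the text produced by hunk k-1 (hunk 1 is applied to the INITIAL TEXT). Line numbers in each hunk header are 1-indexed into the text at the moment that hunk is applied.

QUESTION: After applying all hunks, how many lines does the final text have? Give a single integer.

Answer: 9

Derivation:
Hunk 1: at line 2 remove [plij] add [laq] -> 8 lines: sru owuv laq ayxsr opw fio swz tuj
Hunk 2: at line 3 remove [ayxsr,opw,fio] add [uau] -> 6 lines: sru owuv laq uau swz tuj
Hunk 3: at line 1 remove [laq,uau] add [ffwkj,xufx,ezo] -> 7 lines: sru owuv ffwkj xufx ezo swz tuj
Hunk 4: at line 2 remove [xufx] add [acil] -> 7 lines: sru owuv ffwkj acil ezo swz tuj
Hunk 5: at line 3 remove [ezo] add [nuvs,cfis] -> 8 lines: sru owuv ffwkj acil nuvs cfis swz tuj
Hunk 6: at line 4 remove [cfis] add [mhi,sohm] -> 9 lines: sru owuv ffwkj acil nuvs mhi sohm swz tuj
Final line count: 9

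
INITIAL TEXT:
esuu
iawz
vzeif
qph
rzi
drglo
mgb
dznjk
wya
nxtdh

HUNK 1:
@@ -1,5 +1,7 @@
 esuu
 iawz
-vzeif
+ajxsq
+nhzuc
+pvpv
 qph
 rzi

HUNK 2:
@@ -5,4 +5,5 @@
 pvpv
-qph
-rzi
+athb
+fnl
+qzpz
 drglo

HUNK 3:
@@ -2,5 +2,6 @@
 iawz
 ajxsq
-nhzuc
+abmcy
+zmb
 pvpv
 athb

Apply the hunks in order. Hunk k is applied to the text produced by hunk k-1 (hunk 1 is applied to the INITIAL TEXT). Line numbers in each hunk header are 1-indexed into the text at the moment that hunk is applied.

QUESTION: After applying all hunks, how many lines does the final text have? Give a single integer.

Hunk 1: at line 1 remove [vzeif] add [ajxsq,nhzuc,pvpv] -> 12 lines: esuu iawz ajxsq nhzuc pvpv qph rzi drglo mgb dznjk wya nxtdh
Hunk 2: at line 5 remove [qph,rzi] add [athb,fnl,qzpz] -> 13 lines: esuu iawz ajxsq nhzuc pvpv athb fnl qzpz drglo mgb dznjk wya nxtdh
Hunk 3: at line 2 remove [nhzuc] add [abmcy,zmb] -> 14 lines: esuu iawz ajxsq abmcy zmb pvpv athb fnl qzpz drglo mgb dznjk wya nxtdh
Final line count: 14

Answer: 14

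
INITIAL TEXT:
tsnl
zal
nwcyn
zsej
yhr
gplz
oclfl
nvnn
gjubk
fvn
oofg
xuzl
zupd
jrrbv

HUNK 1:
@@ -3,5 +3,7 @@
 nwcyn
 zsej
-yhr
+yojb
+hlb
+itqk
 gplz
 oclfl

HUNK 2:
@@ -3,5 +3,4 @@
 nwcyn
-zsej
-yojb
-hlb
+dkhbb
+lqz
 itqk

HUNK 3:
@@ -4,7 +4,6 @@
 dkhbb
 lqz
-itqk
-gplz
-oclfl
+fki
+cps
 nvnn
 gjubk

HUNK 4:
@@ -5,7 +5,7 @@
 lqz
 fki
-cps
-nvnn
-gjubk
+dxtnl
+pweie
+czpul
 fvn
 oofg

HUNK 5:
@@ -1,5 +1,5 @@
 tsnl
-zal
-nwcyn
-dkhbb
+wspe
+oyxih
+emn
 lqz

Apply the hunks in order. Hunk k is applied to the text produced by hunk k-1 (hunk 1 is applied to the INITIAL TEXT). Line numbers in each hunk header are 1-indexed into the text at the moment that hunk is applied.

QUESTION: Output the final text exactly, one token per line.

Hunk 1: at line 3 remove [yhr] add [yojb,hlb,itqk] -> 16 lines: tsnl zal nwcyn zsej yojb hlb itqk gplz oclfl nvnn gjubk fvn oofg xuzl zupd jrrbv
Hunk 2: at line 3 remove [zsej,yojb,hlb] add [dkhbb,lqz] -> 15 lines: tsnl zal nwcyn dkhbb lqz itqk gplz oclfl nvnn gjubk fvn oofg xuzl zupd jrrbv
Hunk 3: at line 4 remove [itqk,gplz,oclfl] add [fki,cps] -> 14 lines: tsnl zal nwcyn dkhbb lqz fki cps nvnn gjubk fvn oofg xuzl zupd jrrbv
Hunk 4: at line 5 remove [cps,nvnn,gjubk] add [dxtnl,pweie,czpul] -> 14 lines: tsnl zal nwcyn dkhbb lqz fki dxtnl pweie czpul fvn oofg xuzl zupd jrrbv
Hunk 5: at line 1 remove [zal,nwcyn,dkhbb] add [wspe,oyxih,emn] -> 14 lines: tsnl wspe oyxih emn lqz fki dxtnl pweie czpul fvn oofg xuzl zupd jrrbv

Answer: tsnl
wspe
oyxih
emn
lqz
fki
dxtnl
pweie
czpul
fvn
oofg
xuzl
zupd
jrrbv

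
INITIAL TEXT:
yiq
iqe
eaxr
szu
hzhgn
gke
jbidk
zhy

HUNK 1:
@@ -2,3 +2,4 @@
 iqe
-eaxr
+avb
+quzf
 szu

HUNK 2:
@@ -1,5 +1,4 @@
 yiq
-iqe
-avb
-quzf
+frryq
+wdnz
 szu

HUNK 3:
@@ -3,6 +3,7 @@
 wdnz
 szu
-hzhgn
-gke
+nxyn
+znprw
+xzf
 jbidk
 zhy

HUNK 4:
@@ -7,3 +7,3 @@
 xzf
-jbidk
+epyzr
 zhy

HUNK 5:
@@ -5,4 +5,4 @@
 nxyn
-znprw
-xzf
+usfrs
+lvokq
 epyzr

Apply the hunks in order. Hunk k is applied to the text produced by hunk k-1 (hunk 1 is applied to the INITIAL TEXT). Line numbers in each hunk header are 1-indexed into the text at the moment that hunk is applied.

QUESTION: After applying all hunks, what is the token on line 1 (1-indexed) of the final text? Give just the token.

Answer: yiq

Derivation:
Hunk 1: at line 2 remove [eaxr] add [avb,quzf] -> 9 lines: yiq iqe avb quzf szu hzhgn gke jbidk zhy
Hunk 2: at line 1 remove [iqe,avb,quzf] add [frryq,wdnz] -> 8 lines: yiq frryq wdnz szu hzhgn gke jbidk zhy
Hunk 3: at line 3 remove [hzhgn,gke] add [nxyn,znprw,xzf] -> 9 lines: yiq frryq wdnz szu nxyn znprw xzf jbidk zhy
Hunk 4: at line 7 remove [jbidk] add [epyzr] -> 9 lines: yiq frryq wdnz szu nxyn znprw xzf epyzr zhy
Hunk 5: at line 5 remove [znprw,xzf] add [usfrs,lvokq] -> 9 lines: yiq frryq wdnz szu nxyn usfrs lvokq epyzr zhy
Final line 1: yiq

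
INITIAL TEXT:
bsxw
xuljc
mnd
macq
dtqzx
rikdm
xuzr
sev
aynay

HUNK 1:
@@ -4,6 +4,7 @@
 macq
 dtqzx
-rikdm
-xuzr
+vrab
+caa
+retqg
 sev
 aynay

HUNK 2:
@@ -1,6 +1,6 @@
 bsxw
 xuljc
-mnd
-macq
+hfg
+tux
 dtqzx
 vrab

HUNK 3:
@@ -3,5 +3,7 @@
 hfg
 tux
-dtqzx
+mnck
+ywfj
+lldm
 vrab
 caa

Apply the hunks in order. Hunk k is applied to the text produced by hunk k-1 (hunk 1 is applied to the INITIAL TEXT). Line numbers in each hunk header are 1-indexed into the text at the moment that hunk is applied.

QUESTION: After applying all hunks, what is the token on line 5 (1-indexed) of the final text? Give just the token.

Answer: mnck

Derivation:
Hunk 1: at line 4 remove [rikdm,xuzr] add [vrab,caa,retqg] -> 10 lines: bsxw xuljc mnd macq dtqzx vrab caa retqg sev aynay
Hunk 2: at line 1 remove [mnd,macq] add [hfg,tux] -> 10 lines: bsxw xuljc hfg tux dtqzx vrab caa retqg sev aynay
Hunk 3: at line 3 remove [dtqzx] add [mnck,ywfj,lldm] -> 12 lines: bsxw xuljc hfg tux mnck ywfj lldm vrab caa retqg sev aynay
Final line 5: mnck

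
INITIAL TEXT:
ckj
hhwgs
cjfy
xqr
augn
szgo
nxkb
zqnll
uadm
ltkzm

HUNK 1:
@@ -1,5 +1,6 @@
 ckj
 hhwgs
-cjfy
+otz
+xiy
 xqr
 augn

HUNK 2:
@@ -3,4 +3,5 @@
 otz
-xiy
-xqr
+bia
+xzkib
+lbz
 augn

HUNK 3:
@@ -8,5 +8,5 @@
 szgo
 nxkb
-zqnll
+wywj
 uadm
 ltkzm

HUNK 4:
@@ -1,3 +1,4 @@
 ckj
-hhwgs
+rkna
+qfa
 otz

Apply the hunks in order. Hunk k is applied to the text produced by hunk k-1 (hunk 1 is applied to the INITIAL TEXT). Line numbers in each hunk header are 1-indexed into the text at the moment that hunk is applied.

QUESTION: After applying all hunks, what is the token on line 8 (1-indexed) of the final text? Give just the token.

Hunk 1: at line 1 remove [cjfy] add [otz,xiy] -> 11 lines: ckj hhwgs otz xiy xqr augn szgo nxkb zqnll uadm ltkzm
Hunk 2: at line 3 remove [xiy,xqr] add [bia,xzkib,lbz] -> 12 lines: ckj hhwgs otz bia xzkib lbz augn szgo nxkb zqnll uadm ltkzm
Hunk 3: at line 8 remove [zqnll] add [wywj] -> 12 lines: ckj hhwgs otz bia xzkib lbz augn szgo nxkb wywj uadm ltkzm
Hunk 4: at line 1 remove [hhwgs] add [rkna,qfa] -> 13 lines: ckj rkna qfa otz bia xzkib lbz augn szgo nxkb wywj uadm ltkzm
Final line 8: augn

Answer: augn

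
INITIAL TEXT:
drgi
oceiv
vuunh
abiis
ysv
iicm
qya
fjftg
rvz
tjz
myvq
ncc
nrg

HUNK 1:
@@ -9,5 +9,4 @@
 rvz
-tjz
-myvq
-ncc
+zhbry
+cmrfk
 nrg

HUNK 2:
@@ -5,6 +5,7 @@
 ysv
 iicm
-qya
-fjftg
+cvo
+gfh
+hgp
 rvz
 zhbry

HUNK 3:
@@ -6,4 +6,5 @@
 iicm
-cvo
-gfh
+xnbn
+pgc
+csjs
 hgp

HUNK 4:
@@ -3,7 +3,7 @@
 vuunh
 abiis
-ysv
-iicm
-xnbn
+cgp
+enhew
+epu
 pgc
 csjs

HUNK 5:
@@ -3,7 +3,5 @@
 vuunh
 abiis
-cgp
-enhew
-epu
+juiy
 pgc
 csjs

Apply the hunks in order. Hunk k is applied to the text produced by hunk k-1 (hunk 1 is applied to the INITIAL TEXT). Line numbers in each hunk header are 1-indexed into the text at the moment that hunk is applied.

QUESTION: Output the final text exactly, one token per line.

Hunk 1: at line 9 remove [tjz,myvq,ncc] add [zhbry,cmrfk] -> 12 lines: drgi oceiv vuunh abiis ysv iicm qya fjftg rvz zhbry cmrfk nrg
Hunk 2: at line 5 remove [qya,fjftg] add [cvo,gfh,hgp] -> 13 lines: drgi oceiv vuunh abiis ysv iicm cvo gfh hgp rvz zhbry cmrfk nrg
Hunk 3: at line 6 remove [cvo,gfh] add [xnbn,pgc,csjs] -> 14 lines: drgi oceiv vuunh abiis ysv iicm xnbn pgc csjs hgp rvz zhbry cmrfk nrg
Hunk 4: at line 3 remove [ysv,iicm,xnbn] add [cgp,enhew,epu] -> 14 lines: drgi oceiv vuunh abiis cgp enhew epu pgc csjs hgp rvz zhbry cmrfk nrg
Hunk 5: at line 3 remove [cgp,enhew,epu] add [juiy] -> 12 lines: drgi oceiv vuunh abiis juiy pgc csjs hgp rvz zhbry cmrfk nrg

Answer: drgi
oceiv
vuunh
abiis
juiy
pgc
csjs
hgp
rvz
zhbry
cmrfk
nrg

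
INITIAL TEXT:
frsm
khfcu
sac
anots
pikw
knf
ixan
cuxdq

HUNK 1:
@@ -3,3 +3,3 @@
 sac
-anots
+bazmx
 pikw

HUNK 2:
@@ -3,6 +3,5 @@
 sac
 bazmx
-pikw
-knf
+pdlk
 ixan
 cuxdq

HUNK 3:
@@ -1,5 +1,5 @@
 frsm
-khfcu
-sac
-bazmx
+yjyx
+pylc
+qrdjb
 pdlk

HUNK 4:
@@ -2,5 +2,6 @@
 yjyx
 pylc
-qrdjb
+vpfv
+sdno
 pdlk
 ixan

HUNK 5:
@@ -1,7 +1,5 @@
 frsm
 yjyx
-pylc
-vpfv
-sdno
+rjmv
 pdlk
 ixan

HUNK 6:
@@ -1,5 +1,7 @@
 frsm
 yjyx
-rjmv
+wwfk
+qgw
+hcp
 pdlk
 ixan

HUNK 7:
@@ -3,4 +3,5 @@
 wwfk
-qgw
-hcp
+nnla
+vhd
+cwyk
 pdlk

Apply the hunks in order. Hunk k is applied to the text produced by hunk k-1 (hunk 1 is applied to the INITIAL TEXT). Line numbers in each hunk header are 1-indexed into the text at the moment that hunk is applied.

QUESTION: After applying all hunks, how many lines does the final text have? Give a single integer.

Answer: 9

Derivation:
Hunk 1: at line 3 remove [anots] add [bazmx] -> 8 lines: frsm khfcu sac bazmx pikw knf ixan cuxdq
Hunk 2: at line 3 remove [pikw,knf] add [pdlk] -> 7 lines: frsm khfcu sac bazmx pdlk ixan cuxdq
Hunk 3: at line 1 remove [khfcu,sac,bazmx] add [yjyx,pylc,qrdjb] -> 7 lines: frsm yjyx pylc qrdjb pdlk ixan cuxdq
Hunk 4: at line 2 remove [qrdjb] add [vpfv,sdno] -> 8 lines: frsm yjyx pylc vpfv sdno pdlk ixan cuxdq
Hunk 5: at line 1 remove [pylc,vpfv,sdno] add [rjmv] -> 6 lines: frsm yjyx rjmv pdlk ixan cuxdq
Hunk 6: at line 1 remove [rjmv] add [wwfk,qgw,hcp] -> 8 lines: frsm yjyx wwfk qgw hcp pdlk ixan cuxdq
Hunk 7: at line 3 remove [qgw,hcp] add [nnla,vhd,cwyk] -> 9 lines: frsm yjyx wwfk nnla vhd cwyk pdlk ixan cuxdq
Final line count: 9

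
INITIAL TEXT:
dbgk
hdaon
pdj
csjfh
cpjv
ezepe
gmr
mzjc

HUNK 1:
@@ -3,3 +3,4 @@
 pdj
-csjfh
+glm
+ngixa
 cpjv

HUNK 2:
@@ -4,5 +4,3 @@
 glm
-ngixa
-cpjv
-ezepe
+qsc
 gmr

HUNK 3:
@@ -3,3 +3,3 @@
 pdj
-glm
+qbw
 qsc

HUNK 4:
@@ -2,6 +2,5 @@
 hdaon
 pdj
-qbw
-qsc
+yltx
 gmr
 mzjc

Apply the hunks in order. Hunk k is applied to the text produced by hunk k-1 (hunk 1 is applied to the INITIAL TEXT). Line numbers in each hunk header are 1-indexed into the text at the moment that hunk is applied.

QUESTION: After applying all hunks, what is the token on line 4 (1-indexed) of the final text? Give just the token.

Hunk 1: at line 3 remove [csjfh] add [glm,ngixa] -> 9 lines: dbgk hdaon pdj glm ngixa cpjv ezepe gmr mzjc
Hunk 2: at line 4 remove [ngixa,cpjv,ezepe] add [qsc] -> 7 lines: dbgk hdaon pdj glm qsc gmr mzjc
Hunk 3: at line 3 remove [glm] add [qbw] -> 7 lines: dbgk hdaon pdj qbw qsc gmr mzjc
Hunk 4: at line 2 remove [qbw,qsc] add [yltx] -> 6 lines: dbgk hdaon pdj yltx gmr mzjc
Final line 4: yltx

Answer: yltx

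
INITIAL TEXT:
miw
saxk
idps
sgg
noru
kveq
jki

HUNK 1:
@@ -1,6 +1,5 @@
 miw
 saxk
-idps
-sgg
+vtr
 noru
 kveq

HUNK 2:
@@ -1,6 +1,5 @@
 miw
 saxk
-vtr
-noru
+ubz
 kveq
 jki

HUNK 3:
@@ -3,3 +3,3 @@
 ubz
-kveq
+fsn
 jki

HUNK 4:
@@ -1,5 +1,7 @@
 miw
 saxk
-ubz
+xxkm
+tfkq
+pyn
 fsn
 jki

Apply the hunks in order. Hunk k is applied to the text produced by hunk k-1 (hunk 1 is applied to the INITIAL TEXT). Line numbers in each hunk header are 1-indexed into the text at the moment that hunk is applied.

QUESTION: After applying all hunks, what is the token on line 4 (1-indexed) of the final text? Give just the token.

Hunk 1: at line 1 remove [idps,sgg] add [vtr] -> 6 lines: miw saxk vtr noru kveq jki
Hunk 2: at line 1 remove [vtr,noru] add [ubz] -> 5 lines: miw saxk ubz kveq jki
Hunk 3: at line 3 remove [kveq] add [fsn] -> 5 lines: miw saxk ubz fsn jki
Hunk 4: at line 1 remove [ubz] add [xxkm,tfkq,pyn] -> 7 lines: miw saxk xxkm tfkq pyn fsn jki
Final line 4: tfkq

Answer: tfkq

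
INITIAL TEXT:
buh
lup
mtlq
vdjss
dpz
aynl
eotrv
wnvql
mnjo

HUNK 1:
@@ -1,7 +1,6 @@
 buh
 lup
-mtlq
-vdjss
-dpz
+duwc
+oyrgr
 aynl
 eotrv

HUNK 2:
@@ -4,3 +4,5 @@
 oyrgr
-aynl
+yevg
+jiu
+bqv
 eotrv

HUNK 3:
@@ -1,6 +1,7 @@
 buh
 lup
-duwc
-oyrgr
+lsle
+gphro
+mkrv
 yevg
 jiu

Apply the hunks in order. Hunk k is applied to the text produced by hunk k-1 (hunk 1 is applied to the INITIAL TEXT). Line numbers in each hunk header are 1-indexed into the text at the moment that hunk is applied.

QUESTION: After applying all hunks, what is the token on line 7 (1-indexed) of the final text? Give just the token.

Answer: jiu

Derivation:
Hunk 1: at line 1 remove [mtlq,vdjss,dpz] add [duwc,oyrgr] -> 8 lines: buh lup duwc oyrgr aynl eotrv wnvql mnjo
Hunk 2: at line 4 remove [aynl] add [yevg,jiu,bqv] -> 10 lines: buh lup duwc oyrgr yevg jiu bqv eotrv wnvql mnjo
Hunk 3: at line 1 remove [duwc,oyrgr] add [lsle,gphro,mkrv] -> 11 lines: buh lup lsle gphro mkrv yevg jiu bqv eotrv wnvql mnjo
Final line 7: jiu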